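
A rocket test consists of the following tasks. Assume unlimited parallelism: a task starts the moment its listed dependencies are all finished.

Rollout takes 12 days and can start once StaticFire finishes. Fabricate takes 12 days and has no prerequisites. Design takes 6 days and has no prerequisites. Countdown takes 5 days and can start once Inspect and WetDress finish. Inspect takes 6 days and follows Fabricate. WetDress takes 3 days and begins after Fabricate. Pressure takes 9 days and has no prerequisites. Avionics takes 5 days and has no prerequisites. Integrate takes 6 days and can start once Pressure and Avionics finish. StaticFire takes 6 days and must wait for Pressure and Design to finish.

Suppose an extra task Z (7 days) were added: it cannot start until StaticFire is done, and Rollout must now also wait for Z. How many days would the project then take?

Originally the project takes 27 days.
With Z inserted, Rollout now waits for max(StaticFire, Z).
New critical path: Pressure→StaticFire→Z→Rollout = 9+6+7+12 = 34 ⇒ 34 days.

34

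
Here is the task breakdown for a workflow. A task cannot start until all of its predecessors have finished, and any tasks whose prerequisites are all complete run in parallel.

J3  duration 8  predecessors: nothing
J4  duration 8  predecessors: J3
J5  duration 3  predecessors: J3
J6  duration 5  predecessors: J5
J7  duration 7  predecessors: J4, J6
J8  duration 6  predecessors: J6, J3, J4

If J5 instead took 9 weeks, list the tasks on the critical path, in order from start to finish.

Critical path before the change: J3→J5→J6→J7 = 8+3+5+7 = 23 giving 23 weeks.
J5 lies on that path, so at 9 weeks the path becomes 29 weeks.
That remains the longest chain; total 29 weeks.

J3, J5, J6, J7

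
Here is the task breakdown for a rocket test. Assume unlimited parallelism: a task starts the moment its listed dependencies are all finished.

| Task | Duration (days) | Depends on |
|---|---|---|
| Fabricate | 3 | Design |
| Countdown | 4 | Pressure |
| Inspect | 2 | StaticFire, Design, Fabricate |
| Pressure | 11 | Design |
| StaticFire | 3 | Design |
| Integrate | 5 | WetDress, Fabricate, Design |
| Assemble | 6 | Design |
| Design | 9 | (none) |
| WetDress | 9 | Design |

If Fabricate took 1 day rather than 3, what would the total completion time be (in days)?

24

As given, the longest chain is Design→Pressure→Countdown = 9+11+4 = 24, so the finish is 24 days.
Fabricate is off the critical path — its longest chain is 17 days, giving 7 of slack.
The critical path is still Design→Pressure→Countdown; finish is now 24 days.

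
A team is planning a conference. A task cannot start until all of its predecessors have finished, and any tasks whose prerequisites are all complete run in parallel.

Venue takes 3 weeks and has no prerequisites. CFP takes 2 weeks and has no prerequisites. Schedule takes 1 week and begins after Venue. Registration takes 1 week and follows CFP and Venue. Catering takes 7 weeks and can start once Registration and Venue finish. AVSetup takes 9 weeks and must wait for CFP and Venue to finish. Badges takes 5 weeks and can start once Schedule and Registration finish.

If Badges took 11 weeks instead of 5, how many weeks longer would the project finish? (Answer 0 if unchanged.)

Baseline: Venue→AVSetup = 3+9 = 12 → 12 weeks.
The longest path through Badges is only 9 weeks, so Badges has float 3.
The binding chain switches to Venue→Schedule→Badges = 3+1+11 = 15; finish 15 weeks.
Change in finish: 15 − 12 = +3 weeks.

3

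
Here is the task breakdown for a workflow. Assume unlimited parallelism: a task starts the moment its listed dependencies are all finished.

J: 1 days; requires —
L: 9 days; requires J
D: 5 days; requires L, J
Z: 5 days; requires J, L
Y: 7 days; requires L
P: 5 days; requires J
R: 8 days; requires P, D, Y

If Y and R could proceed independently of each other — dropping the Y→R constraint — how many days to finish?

23

Before: longest chain J→L→Y→R = 1+9+7+8 = 25, finish 25.
Without Y→R, R's earliest start moves from 17 to 15.
New critical path: J→L→D→R = 1+9+5+8 = 23 ⇒ 23 days.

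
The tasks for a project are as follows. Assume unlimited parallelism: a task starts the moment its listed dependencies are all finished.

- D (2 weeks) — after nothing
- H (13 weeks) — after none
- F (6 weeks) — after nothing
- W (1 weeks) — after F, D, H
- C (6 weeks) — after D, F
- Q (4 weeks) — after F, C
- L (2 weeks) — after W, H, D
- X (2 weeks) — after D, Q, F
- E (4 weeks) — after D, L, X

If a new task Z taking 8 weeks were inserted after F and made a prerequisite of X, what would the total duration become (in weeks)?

22

Originally the project takes 22 weeks.
With Z inserted, X now waits for max(D, Q, F, Z).
New critical path: F→C→Q→X→E = 6+6+4+2+4 = 22 ⇒ 22 weeks.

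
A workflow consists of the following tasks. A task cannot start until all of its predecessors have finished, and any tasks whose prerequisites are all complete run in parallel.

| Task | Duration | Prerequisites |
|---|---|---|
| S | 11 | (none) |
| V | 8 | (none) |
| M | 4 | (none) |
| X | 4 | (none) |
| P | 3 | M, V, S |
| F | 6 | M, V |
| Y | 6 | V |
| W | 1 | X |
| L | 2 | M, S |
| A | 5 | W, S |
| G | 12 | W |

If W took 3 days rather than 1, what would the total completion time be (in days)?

19

The binding path is X→W→G = 4+1+12 = 17; finish at 17 days.
W is on the critical path; changing it to 3 makes that path 19 days.
The critical path is still X→W→G; finish is now 19 days.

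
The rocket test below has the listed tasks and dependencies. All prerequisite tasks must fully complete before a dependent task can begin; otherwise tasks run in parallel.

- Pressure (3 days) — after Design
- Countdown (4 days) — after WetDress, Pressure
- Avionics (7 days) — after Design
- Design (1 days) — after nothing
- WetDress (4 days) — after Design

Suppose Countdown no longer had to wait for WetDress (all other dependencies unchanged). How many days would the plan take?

Before: longest chain Design→WetDress→Countdown = 1+4+4 = 9, finish 9.
Without WetDress→Countdown, Countdown's earliest start moves from 5 to 4.
New critical path: Design→Avionics = 1+7 = 8 ⇒ 8 days.

8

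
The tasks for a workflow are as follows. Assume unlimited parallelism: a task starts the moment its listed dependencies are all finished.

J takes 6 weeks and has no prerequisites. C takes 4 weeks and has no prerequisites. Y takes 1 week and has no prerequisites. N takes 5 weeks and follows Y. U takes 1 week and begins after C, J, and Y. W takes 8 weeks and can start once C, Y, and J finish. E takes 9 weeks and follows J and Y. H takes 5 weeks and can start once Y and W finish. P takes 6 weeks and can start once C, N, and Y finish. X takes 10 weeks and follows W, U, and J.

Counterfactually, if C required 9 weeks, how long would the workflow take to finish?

27

Critical path before the change: J→W→X = 6+8+10 = 24 giving 24 weeks.
The longest path through C is only 22 weeks, so C has float 2.
Now C→W→X = 9+8+10 = 27 is longest, so the finish becomes 27 weeks.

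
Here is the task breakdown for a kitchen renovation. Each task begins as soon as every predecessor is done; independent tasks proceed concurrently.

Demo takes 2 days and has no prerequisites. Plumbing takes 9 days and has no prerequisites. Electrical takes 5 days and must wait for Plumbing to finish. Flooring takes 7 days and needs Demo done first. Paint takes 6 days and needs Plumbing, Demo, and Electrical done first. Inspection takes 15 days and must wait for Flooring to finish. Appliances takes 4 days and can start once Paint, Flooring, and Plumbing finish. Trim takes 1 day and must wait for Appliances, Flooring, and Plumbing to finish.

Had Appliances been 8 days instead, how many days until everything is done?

29

The binding path is Plumbing→Electrical→Paint→Appliances→Trim = 9+5+6+4+1 = 25; finish at 25 days.
Since Appliances is critical, the +4 change carries straight to that chain (now 29 days).
No other chain overtakes it, so the finish is 29 days.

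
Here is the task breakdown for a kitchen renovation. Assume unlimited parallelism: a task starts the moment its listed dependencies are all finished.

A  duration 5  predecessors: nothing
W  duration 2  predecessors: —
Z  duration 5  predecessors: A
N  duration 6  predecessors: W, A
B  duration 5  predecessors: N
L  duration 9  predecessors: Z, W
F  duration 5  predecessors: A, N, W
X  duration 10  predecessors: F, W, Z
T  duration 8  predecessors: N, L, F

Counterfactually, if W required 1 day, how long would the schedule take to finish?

27

The binding path is A→Z→L→T = 5+5+9+8 = 27; finish at 27 days.
W is off the critical path — its longest chain is 23 days, giving 4 of slack.
The critical path is still A→Z→L→T; finish is now 27 days.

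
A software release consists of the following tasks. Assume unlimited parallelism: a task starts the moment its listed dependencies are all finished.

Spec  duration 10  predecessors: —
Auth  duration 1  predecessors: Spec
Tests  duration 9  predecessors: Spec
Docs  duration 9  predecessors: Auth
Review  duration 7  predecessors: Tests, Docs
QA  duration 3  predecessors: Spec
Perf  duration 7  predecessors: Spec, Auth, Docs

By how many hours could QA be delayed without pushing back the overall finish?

14

Spec→Auth→Docs→Review = 10+1+9+7 = 27 sets the makespan at 27 hours.
Longest path through QA: 13 hours (earliest finish 13, latest finish 27).
Slack of QA = 24 − 10 = 14 hours.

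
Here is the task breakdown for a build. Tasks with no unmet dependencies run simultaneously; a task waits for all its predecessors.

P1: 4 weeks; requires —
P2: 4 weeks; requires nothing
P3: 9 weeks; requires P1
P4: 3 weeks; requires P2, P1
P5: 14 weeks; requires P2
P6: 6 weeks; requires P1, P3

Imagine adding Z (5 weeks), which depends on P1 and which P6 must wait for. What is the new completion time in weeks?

Originally the schedule takes 19 weeks.
With Z inserted, P6 now waits for max(P1, P3, Z).
New critical path: P1→P3→P6 = 4+9+6 = 19 ⇒ 19 weeks.

19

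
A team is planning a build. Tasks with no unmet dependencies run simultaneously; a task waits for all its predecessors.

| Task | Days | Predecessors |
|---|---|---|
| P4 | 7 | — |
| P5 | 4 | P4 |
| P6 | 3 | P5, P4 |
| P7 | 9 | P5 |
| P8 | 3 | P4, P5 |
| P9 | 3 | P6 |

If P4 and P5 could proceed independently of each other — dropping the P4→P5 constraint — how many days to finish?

13

With the dependency in place, P4→P5→P7 = 7+4+9 = 20 sets the finish at 20 days.
Without P4→P5, P5's earliest start moves from 7 to 0.
New critical path: P4→P6→P9 = 7+3+3 = 13 ⇒ 13 days.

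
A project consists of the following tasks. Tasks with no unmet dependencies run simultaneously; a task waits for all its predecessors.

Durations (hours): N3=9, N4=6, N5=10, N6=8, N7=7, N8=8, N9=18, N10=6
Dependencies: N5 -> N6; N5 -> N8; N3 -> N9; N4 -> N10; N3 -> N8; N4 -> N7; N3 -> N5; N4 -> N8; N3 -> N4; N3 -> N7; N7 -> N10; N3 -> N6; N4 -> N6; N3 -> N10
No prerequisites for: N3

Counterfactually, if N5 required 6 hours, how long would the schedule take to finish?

Critical path before the change: N3→N4→N7→N10 = 9+6+7+6 = 28 giving 28 hours.
The longest path through N5 is only 27 hours, so N5 has float 1.
That remains the longest chain; total 28 hours.

28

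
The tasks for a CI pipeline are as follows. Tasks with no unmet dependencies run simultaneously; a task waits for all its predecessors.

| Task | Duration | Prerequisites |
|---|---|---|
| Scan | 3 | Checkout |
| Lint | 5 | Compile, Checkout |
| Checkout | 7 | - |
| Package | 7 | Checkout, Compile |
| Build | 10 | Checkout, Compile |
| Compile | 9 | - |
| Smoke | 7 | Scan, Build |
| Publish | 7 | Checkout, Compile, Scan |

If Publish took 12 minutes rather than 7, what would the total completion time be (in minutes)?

Actual critical path: Compile→Build→Smoke = 9+10+7 = 26 ⇒ 26 minutes.
The longest path through Publish is only 17 minutes, so Publish has float 9.
No other chain overtakes it, so the finish is 26 minutes.

26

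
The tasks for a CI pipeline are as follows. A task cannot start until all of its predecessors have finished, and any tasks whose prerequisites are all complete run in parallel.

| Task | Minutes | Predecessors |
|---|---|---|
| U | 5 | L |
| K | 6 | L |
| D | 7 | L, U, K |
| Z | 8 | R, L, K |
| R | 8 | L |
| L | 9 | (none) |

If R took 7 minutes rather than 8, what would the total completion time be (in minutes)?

The binding path is L→R→Z = 9+8+8 = 25; finish at 25 minutes.
R lies on that path, so at 7 minutes the path becomes 24 minutes.
No other chain overtakes it, so the finish is 24 minutes.

24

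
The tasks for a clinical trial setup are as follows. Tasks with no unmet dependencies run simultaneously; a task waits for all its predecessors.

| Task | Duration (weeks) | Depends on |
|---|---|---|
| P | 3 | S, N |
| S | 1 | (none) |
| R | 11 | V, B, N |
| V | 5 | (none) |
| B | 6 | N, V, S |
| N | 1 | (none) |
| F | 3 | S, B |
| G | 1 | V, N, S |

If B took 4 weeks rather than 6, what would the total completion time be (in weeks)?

The binding path is V→B→R = 5+6+11 = 22; finish at 22 weeks.
Since B is critical, the -2 change carries straight to that chain (now 20 weeks).
The critical path is still V→B→R; finish is now 20 weeks.

20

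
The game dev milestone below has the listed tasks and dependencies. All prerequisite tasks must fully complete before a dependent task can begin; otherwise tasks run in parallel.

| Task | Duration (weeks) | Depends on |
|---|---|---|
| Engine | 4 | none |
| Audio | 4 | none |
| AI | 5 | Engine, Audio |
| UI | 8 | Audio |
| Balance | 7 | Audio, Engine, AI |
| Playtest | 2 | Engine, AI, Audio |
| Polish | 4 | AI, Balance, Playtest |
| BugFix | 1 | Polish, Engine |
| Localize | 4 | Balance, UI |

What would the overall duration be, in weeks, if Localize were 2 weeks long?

Actual critical path: Engine→AI→Balance→Polish→BugFix = 4+5+7+4+1 = 21 ⇒ 21 weeks.
The longest path through Localize is only 20 weeks, so Localize has float 1.
The critical path is still Engine→AI→Balance→Polish→BugFix; finish is now 21 weeks.

21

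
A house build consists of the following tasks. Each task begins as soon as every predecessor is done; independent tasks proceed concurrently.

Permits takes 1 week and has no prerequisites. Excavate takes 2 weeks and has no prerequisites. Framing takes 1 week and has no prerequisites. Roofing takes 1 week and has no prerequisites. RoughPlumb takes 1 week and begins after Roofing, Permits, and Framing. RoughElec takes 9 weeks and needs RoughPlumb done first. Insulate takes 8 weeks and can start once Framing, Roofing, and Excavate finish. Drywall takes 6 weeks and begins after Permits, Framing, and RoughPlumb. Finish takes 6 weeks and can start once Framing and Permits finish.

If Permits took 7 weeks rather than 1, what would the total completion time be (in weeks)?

The binding path is Permits→RoughPlumb→RoughElec = 1+1+9 = 11; finish at 11 weeks.
Permits lies on that path, so at 7 weeks the path becomes 17 weeks.
No other chain overtakes it, so the finish is 17 weeks.

17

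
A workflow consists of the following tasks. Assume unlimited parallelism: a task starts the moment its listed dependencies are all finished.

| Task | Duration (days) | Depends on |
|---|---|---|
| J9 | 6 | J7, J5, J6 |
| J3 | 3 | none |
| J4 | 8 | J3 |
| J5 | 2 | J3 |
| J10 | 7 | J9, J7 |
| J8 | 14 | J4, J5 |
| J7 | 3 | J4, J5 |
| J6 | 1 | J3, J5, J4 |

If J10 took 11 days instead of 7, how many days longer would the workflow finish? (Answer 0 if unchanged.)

Critical path before the change: J3→J4→J7→J9→J10 = 3+8+3+6+7 = 27 giving 27 days.
J10 is on the critical path; changing it to 11 makes that path 31 days.
That remains the longest chain; total 31 days.
Change in finish: 31 − 27 = +4 days.

4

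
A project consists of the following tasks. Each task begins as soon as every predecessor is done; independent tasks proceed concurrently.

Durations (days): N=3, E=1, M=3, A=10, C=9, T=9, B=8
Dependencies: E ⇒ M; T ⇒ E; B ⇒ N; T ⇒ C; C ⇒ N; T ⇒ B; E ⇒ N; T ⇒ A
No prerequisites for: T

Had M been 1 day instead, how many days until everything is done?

Actual critical path: T→C→N = 9+9+3 = 21 ⇒ 21 days.
The longest path through M is only 13 days, so M has float 8.
That remains the longest chain; total 21 days.

21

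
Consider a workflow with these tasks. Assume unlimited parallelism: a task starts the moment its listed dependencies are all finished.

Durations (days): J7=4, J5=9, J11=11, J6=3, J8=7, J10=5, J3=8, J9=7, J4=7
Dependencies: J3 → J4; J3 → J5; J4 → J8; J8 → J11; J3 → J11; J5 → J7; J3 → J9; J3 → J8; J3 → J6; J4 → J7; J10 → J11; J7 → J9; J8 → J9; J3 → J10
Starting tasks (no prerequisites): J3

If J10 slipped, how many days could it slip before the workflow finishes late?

J3→J4→J8→J11 = 8+7+7+11 = 33 sets the makespan at 33 days.
J10 finishes as early as 13 and must finish by 22.
So J10 can slip 22 − 13 = 9 days.

9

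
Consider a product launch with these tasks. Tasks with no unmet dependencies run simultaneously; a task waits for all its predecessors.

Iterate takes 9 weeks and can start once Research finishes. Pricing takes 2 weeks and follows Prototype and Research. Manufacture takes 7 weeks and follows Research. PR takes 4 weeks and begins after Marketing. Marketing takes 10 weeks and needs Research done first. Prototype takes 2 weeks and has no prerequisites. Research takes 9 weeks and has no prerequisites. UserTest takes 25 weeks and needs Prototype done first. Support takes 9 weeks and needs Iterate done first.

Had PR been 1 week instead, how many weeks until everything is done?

27

Critical path before the change: Research→Iterate→Support = 9+9+9 = 27 giving 27 weeks.
PR is off the critical path — its longest chain is 23 weeks, giving 4 of slack.
The critical path is still Research→Iterate→Support; finish is now 27 weeks.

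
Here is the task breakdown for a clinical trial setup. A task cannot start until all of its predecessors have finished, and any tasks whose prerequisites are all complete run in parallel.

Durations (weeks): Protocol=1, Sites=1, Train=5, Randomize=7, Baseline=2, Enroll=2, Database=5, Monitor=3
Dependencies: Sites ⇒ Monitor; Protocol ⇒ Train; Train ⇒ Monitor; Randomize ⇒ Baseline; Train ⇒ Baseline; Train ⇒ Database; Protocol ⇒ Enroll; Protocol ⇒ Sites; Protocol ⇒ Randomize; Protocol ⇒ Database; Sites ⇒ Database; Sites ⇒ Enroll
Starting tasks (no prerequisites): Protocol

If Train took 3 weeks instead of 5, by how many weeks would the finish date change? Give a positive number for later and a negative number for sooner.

As given, the longest chain is Protocol→Train→Database = 1+5+5 = 11, so the finish is 11 weeks.
Train is on the critical path; changing it to 3 makes that path 9 weeks.
The binding chain switches to Protocol→Randomize→Baseline = 1+7+2 = 10; finish 10 weeks.
Change in finish: 10 − 11 = -1 weeks.

-1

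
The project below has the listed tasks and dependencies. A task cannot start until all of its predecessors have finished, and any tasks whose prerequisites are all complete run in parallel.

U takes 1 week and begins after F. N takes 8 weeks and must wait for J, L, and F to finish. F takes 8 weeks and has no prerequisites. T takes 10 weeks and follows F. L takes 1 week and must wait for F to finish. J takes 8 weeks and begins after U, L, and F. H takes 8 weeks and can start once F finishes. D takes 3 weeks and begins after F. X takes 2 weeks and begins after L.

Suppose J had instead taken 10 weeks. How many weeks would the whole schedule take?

27

Actual critical path: F→L→J→N = 8+1+8+8 = 25 ⇒ 25 weeks.
Since J is critical, the +2 change carries straight to that chain (now 27 weeks).
That remains the longest chain; total 27 weeks.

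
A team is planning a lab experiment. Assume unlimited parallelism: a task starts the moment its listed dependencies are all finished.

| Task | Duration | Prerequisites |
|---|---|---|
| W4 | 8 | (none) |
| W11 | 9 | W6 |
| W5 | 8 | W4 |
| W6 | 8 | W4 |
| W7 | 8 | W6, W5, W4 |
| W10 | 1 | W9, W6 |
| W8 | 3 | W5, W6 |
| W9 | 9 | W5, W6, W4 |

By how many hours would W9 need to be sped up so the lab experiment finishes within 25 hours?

1

Current finish: 26 hours; target: 25.
W9 is on every critical path, so each hour cut from W9 cuts the finish by one (this holds down to a finish of 25).
Need 26 − 25 = 1 hour off W9 → W9 becomes 8 hours, finish becomes 25.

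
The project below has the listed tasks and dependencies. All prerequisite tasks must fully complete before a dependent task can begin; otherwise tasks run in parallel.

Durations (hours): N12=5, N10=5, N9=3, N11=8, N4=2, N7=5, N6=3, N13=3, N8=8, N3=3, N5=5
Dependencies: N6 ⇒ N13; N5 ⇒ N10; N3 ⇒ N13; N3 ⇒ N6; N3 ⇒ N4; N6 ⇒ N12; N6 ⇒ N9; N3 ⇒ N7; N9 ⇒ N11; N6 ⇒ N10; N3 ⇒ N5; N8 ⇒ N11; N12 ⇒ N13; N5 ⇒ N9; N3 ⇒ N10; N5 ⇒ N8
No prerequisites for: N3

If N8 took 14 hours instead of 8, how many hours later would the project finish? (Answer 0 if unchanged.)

6

As given, the longest chain is N3→N5→N8→N11 = 3+5+8+8 = 24, so the finish is 24 hours.
Since N8 is critical, the +6 change carries straight to that chain (now 30 hours).
The critical path is still N3→N5→N8→N11; finish is now 30 hours.
Change in finish: 30 − 24 = +6 hours.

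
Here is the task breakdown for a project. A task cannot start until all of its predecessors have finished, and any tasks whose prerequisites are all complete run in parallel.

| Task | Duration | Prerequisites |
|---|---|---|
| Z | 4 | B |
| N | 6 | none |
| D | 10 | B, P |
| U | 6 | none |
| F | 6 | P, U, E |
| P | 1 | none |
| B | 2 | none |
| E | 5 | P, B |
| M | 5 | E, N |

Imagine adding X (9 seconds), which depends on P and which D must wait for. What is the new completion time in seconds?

Originally the plan takes 13 seconds.
With X inserted, D now waits for max(B, P, X).
New critical path: P→X→D = 1+9+10 = 20 ⇒ 20 seconds.

20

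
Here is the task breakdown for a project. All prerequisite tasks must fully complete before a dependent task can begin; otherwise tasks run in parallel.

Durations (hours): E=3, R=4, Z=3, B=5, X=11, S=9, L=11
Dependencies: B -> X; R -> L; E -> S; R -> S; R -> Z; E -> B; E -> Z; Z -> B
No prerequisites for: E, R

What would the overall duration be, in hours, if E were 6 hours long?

The binding path is R→Z→B→X = 4+3+5+11 = 23; finish at 23 hours.
E has 1 hour of float (longest path through it is 22).
The binding chain switches to E→Z→B→X = 6+3+5+11 = 25; finish 25 hours.

25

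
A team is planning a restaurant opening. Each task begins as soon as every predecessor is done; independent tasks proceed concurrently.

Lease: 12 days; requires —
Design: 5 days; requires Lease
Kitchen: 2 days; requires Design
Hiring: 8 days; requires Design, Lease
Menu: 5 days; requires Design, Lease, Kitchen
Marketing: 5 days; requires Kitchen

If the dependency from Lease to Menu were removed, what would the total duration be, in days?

With the dependency in place, Lease→Design→Hiring = 12+5+8 = 25 sets the finish at 25 days.
Dropping Lease→Menu doesn't change Menu's earliest start (19); another predecessor still binds.
After: Lease→Design→Hiring = 12+5+8 = 25 → 25 days.

25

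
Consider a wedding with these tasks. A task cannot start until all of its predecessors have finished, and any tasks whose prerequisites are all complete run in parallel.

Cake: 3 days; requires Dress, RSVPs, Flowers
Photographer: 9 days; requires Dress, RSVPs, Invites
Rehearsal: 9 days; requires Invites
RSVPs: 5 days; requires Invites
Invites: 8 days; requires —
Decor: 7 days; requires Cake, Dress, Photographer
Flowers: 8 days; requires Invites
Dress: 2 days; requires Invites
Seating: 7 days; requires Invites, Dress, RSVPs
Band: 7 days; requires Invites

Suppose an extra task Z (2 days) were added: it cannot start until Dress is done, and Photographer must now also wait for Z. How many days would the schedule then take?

Originally the schedule takes 29 days.
With Z inserted, Photographer now waits for max(Dress, RSVPs, Invites, Z).
New critical path: Invites→RSVPs→Photographer→Decor = 8+5+9+7 = 29 ⇒ 29 days.

29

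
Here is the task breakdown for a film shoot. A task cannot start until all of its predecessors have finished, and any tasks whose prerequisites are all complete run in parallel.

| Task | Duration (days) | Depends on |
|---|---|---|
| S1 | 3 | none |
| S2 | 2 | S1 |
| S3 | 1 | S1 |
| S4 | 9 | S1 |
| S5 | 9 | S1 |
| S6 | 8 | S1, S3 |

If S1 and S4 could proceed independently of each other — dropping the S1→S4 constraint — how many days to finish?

Before: longest chain S1→S3→S6 = 3+1+8 = 12, finish 12.
Without S1→S4, S4's earliest start moves from 3 to 0.
After: S1→S3→S6 = 3+1+8 = 12 → 12 days.

12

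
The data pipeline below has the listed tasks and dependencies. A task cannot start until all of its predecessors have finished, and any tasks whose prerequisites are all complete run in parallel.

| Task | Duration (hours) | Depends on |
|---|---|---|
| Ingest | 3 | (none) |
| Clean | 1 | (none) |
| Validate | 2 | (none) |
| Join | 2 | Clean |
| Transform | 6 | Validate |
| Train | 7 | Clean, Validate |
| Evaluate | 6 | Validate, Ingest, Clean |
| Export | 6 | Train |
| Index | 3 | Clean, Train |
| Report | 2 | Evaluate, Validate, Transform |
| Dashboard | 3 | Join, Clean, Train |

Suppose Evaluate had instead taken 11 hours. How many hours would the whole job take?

As given, the longest chain is Validate→Train→Export = 2+7+6 = 15, so the finish is 15 hours.
Evaluate is off the critical path — its longest chain is 11 hours, giving 4 of slack.
New critical path: Ingest→Evaluate→Report = 3+11+2 = 16 ⇒ 16 hours.

16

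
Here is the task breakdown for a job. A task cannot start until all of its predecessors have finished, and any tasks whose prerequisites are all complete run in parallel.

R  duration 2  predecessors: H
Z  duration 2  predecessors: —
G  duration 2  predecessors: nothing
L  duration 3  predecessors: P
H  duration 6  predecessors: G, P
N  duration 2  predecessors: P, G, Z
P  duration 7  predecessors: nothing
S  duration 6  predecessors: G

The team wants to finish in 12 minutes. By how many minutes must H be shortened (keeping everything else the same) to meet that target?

Current finish: 15 minutes; target: 12.
H is on every critical path, so each minute cut from H cuts the finish by one (this holds down to a finish of 10).
Need 15 − 12 = 3 minutes off H → H becomes 3 minutes, finish becomes 12.

3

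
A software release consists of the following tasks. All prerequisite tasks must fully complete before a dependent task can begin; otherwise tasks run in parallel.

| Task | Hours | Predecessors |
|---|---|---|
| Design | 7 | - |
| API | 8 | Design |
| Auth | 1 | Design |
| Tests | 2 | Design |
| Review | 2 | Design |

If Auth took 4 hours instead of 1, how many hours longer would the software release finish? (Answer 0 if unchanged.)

The binding path is Design→API = 7+8 = 15; finish at 15 hours.
Auth has 7 hours of float (longest path through it is 8).
The critical path is still Design→API; finish is now 15 hours.
Change in finish: 15 − 15 = +0 hours.

0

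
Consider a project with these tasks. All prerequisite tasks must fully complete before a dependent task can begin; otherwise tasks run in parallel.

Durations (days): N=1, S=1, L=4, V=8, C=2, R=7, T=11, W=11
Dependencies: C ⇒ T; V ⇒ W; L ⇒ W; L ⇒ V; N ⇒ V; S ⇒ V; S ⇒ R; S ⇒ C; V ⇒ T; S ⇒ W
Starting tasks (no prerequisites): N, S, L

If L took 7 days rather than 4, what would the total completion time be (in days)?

The binding path is L→V→T = 4+8+11 = 23; finish at 23 days.
L lies on that path, so at 7 days the path becomes 26 days.
No other chain overtakes it, so the finish is 26 days.

26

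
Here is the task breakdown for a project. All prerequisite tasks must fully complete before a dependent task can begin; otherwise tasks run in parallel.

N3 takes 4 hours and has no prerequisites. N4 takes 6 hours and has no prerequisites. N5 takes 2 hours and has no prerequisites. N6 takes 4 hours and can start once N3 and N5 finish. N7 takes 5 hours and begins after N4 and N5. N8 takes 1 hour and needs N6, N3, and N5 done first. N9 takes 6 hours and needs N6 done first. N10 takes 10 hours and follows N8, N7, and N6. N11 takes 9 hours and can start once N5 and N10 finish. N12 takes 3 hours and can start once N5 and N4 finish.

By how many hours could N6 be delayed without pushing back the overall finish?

2

N4→N7→N10→N11 = 6+5+10+9 = 30 sets the makespan at 30 hours.
The longest chain containing N6 totals 28 hours.
So N6 can slip 10 − 8 = 2 hours.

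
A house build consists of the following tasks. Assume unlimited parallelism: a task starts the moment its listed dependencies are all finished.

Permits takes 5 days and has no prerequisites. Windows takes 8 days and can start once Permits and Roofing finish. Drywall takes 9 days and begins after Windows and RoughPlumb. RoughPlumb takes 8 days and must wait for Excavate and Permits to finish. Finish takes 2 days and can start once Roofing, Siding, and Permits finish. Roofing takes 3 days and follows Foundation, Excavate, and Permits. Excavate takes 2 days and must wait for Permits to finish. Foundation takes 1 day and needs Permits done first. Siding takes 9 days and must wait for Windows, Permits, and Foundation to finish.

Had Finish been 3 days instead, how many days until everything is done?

Baseline: Permits→Excavate→Roofing→Windows→Siding→Finish = 5+2+3+8+9+2 = 29 → 29 days.
Since Finish is critical, the +1 change carries straight to that chain (now 30 days).
That remains the longest chain; total 30 days.

30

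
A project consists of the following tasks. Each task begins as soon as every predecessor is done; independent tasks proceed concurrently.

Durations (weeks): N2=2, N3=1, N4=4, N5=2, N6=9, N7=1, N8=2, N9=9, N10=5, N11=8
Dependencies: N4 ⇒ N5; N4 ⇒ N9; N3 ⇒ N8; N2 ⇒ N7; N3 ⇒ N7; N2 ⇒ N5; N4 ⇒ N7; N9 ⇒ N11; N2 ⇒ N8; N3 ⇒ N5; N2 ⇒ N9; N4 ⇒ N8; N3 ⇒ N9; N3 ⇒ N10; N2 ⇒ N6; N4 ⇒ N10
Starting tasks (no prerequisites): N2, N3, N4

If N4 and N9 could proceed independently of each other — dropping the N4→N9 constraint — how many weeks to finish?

Original critical path: N4→N9→N11 = 4+9+8 = 21 ⇒ 21 weeks.
Without N4→N9, N9's earliest start moves from 4 to 2.
The longest chain is now N2→N9→N11 = 2+9+8 = 19, so the project takes 19 weeks.

19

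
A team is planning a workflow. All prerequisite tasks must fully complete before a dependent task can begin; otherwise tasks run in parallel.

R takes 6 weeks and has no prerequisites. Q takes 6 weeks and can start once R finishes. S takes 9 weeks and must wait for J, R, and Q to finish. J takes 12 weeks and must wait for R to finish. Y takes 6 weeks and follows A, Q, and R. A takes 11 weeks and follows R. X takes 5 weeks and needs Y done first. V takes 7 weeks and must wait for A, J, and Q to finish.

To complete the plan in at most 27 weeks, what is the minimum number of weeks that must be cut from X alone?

1

Current finish: 28 weeks; target: 27.
X is on every critical path, so each week cut from X cuts the finish by one (this holds down to a finish of 27).
Need 28 − 27 = 1 week off X → X becomes 4 weeks, finish becomes 27.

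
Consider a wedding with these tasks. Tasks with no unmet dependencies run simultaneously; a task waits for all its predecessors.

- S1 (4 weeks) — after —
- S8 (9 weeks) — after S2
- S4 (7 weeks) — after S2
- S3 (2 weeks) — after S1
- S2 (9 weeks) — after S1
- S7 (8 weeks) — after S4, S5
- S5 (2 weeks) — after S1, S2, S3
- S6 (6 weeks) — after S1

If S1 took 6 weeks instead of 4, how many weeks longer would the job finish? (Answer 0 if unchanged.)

Critical path before the change: S1→S2→S4→S7 = 4+9+7+8 = 28 giving 28 weeks.
S1 lies on that path, so at 6 weeks the path becomes 30 weeks.
The critical path is still S1→S2→S4→S7; finish is now 30 weeks.
Change in finish: 30 − 28 = +2 weeks.

2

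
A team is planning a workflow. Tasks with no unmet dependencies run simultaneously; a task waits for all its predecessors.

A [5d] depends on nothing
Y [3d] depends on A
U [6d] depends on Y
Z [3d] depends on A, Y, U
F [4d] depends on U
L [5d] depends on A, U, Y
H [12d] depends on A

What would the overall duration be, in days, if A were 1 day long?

As given, the longest chain is A→Y→U→L = 5+3+6+5 = 19, so the finish is 19 days.
A is on the critical path; changing it to 1 makes that path 15 days.
That remains the longest chain; total 15 days.

15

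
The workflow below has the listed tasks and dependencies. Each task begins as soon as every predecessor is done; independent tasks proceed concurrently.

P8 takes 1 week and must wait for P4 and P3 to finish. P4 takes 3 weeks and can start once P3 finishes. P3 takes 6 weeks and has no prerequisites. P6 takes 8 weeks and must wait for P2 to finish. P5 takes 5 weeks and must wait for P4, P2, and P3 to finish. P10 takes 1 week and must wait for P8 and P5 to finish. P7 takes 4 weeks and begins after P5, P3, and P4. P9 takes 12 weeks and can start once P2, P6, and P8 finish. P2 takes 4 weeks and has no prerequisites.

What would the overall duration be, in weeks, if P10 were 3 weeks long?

24

Actual critical path: P2→P6→P9 = 4+8+12 = 24 ⇒ 24 weeks.
P10 has 9 weeks of float (longest path through it is 15).
The critical path is still P2→P6→P9; finish is now 24 weeks.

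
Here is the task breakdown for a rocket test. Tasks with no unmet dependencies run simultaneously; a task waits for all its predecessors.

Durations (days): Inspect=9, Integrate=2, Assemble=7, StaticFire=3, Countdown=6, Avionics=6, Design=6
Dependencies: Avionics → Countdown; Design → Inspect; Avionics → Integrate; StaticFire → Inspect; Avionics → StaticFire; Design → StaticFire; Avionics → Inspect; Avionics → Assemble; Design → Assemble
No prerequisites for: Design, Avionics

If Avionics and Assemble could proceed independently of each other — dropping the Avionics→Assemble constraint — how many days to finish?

Before: longest chain Design→StaticFire→Inspect = 6+3+9 = 18, finish 18.
Dropping Avionics→Assemble doesn't change Assemble's earliest start (6); another predecessor still binds.
After: Design→StaticFire→Inspect = 6+3+9 = 18 → 18 days.

18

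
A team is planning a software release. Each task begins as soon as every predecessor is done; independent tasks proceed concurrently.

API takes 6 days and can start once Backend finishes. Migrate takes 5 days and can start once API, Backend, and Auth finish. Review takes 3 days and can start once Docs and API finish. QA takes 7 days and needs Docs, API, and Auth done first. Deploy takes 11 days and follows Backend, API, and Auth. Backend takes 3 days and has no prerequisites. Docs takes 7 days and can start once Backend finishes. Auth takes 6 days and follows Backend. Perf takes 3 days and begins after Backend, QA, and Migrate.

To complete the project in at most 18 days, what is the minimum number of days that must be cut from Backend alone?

2

Current finish: 20 days; target: 18.
Backend is on every critical path, so each day cut from Backend cuts the finish by one (this holds down to a finish of 18).
Need 20 − 18 = 2 days off Backend → Backend becomes 1 day, finish becomes 18.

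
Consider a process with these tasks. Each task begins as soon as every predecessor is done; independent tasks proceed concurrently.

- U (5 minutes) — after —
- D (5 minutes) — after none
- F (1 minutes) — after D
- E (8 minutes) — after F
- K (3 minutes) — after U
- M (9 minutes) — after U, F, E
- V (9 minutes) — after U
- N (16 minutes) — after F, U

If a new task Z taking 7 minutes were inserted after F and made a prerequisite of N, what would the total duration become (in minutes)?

29

Originally the process takes 23 minutes.
With Z inserted, N now waits for max(F, U, Z).
New critical path: D→F→Z→N = 5+1+7+16 = 29 ⇒ 29 minutes.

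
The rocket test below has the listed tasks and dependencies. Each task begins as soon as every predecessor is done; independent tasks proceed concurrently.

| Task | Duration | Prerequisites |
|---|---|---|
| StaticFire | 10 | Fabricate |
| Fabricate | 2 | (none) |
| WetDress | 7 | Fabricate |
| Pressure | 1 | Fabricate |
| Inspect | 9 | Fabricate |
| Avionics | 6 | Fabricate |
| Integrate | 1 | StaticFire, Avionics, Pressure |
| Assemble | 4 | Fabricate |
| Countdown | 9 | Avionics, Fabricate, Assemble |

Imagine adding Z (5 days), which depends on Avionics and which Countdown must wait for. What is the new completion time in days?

22

Originally the plan takes 17 days.
With Z inserted, Countdown now waits for max(Avionics, Fabricate, Assemble, Z).
New critical path: Fabricate→Avionics→Z→Countdown = 2+6+5+9 = 22 ⇒ 22 days.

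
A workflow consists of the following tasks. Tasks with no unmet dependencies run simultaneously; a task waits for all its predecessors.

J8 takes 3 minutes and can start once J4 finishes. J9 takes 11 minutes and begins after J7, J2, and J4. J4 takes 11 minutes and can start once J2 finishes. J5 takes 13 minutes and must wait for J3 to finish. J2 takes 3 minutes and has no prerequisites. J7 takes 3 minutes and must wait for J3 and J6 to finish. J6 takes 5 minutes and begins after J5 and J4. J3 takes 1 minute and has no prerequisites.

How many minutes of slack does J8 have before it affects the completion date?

J2→J4→J6→J7→J9 = 3+11+5+3+11 = 33 sets the makespan at 33 minutes.
J8 finishes as early as 17 and must finish by 33.
Slack of J8 = 30 − 14 = 16 minutes.

16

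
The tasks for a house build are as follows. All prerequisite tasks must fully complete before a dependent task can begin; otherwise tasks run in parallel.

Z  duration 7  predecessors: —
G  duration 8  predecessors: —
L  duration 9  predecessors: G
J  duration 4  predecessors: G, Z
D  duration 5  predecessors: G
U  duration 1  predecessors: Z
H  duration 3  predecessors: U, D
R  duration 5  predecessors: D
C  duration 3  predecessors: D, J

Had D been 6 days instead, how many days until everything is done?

As given, the longest chain is G→D→R = 8+5+5 = 18, so the finish is 18 days.
Since D is critical, the +1 change carries straight to that chain (now 19 days).
The critical path is still G→D→R; finish is now 19 days.

19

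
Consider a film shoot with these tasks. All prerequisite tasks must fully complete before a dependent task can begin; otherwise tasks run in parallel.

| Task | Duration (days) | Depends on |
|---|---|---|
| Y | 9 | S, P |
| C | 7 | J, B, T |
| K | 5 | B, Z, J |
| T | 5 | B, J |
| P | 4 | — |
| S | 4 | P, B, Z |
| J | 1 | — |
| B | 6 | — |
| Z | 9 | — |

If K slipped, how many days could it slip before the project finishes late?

8

Z→S→Y = 9+4+9 = 22 sets the makespan at 22 days.
K finishes as early as 14 and must finish by 22.
So K can slip 22 − 14 = 8 days.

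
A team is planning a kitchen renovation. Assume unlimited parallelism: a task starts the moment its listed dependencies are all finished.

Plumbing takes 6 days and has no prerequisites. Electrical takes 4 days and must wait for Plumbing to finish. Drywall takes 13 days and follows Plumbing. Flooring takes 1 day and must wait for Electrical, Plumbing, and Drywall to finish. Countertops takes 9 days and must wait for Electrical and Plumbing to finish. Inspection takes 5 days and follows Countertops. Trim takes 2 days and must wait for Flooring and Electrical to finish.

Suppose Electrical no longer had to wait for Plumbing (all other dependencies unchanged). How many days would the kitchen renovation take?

22

Original critical path: Plumbing→Electrical→Countertops→Inspection = 6+4+9+5 = 24 ⇒ 24 days.
Without Plumbing→Electrical, Electrical's earliest start moves from 6 to 0.
After: Plumbing→Drywall→Flooring→Trim = 6+13+1+2 = 22 → 22 days.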